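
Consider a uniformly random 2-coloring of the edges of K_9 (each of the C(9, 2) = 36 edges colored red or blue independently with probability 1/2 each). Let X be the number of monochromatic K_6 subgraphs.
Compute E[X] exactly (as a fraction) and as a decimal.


Let X = Σ_S X_S over the C(9, 6) = 84 subsets S of size 6, where X_S = 1 if the K_6 on S is monochromatic.
For a fixed S, the K_6 on S has C(6, 2) = 15 edges. P[all 15 edges red] = (1/2)^15, and likewise for blue, so P[monochromatic] = 2·(1/2)^15 = 2^{1 − 15} = 1/16384.
Summing: E[X] = C(9, 6) · 2^{1 − 15} = 84 · 1/16384 = 21/4096.
Numerically: E[X] ≈ 0.00513.

E[X] = C(9,6)·2^(1−C(6,2)) = 21/4096 ≈ 0.00513.


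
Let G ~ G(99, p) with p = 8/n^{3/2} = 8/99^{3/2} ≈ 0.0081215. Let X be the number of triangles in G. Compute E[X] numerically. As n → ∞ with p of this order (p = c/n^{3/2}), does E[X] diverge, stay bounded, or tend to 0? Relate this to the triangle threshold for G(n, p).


Number of potential triangles: C(99, 3) = 156849.
Each occurs with probability p³ ≈ (0.0081215)³ ≈ 5.3568759e-07.
By linearity: E[X] = C(99, 3)·p³ ≈ 156849 · 5.3568759e-07 ≈ 0.08402.
Since α = 3/2 > 1, p = c/n^{3/2} = o(1/n) is below the triangle threshold p ~ 1/n. Asymptotically E[X] ~ (c³/6)·n^{3(1−α)} = (8³/6)·n^{-1.5} → 0, so by Markov's inequality G has no triangles w.h.p.

E[X] ≈ 0.08402; in regime p = Θ(1/n^{3/2}) E[X] tends to 0 (below the triangle threshold p ~ 1/n).


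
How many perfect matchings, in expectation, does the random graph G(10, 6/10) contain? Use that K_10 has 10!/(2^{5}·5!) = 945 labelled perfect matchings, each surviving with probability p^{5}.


K_10 has 10!/(2^{5}·5!) = 945 labelled perfect matchings.
For each such perfect matching H, let X_H = 1 if all 5 edges of H are present in G. Then P[X_H = 1] = p^{5} = (3/5)^{5} = 243/3125.
By linearity of expectation: E[X] = Σ_H E[X_H] = 945 · p^{5} = 945 · 243/3125 = 45927/625.
Numerically: E[X] ≈ 73.4832.

E[X] = 945 · (3/5)^{5} = 45927/625 ≈ 73.4832.


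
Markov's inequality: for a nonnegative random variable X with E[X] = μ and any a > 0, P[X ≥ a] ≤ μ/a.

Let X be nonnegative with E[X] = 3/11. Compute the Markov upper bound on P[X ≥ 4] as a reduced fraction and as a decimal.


μ = E[X] = 3/11, a = 4.
Markov: P[X ≥ 4] ≤ μ/a = (3/11)/4 = 3/44.
Numerically: ≈ 0.06818.
(Since a = 4 > μ = 0.27273, the bound 3/44 is < 1 and informative.)

P[X ≥ 4] ≤ 3/44 ≈ 0.06818.


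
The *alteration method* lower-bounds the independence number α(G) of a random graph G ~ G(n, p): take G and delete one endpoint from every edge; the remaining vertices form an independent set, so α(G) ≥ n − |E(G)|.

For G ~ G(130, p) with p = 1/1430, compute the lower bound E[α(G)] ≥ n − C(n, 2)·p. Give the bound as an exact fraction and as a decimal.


E[|E(G)|] = C(130, 2)·p = 8385 · (1/1430) = 129/22.
E[α(G)] ≥ n − E[|E(G)|] = 130 − 129/22 = 2731/22.
Numerically: ≈ 124.136364.
(This is only a lower bound; the true E[α(G)] may be larger.)

E[α(G)] ≥ 2731/22 ≈ 124.136364.


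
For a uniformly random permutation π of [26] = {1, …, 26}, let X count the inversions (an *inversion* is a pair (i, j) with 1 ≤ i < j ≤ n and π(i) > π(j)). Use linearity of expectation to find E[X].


Write X = Σ X_I over the C(26, 2) = 325 pairs i < j, with X_I the indicator of one inversion.
There are 325 indicators.
For each fixed pair i < j, the values π(i) and π(j) are two distinct elements of {1, …, 26} in uniformly random order; by symmetry P[π(i) > π(j)] = 1/2.
By linearity: E[X] = 325 · (1/2) = C(26, 2) · (1/2) = 325/2 = 325/2 ≈ 162.50000.

E[X] = 325/2 = 162.50000.


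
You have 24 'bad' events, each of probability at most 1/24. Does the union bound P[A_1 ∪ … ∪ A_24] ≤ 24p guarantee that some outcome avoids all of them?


Union bound: P[∪_{i=1}^{24} A_i] ≤ Σ_i P[A_i] ≤ 24·p = 24·(1/24) = 1.
Numerically: 1 ≈ 1.00000.
Is 1 < 1? NO.
Since the bound 1 is ≥ 1, the union bound is uninformative here; it does NOT by itself certify existence.

24·p = 1 ≈ 1.00000; existence NOT certified by the union bound.


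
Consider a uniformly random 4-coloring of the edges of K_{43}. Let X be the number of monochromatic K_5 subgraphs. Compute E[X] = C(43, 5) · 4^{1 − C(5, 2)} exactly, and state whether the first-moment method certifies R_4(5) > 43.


E[X] = C(43, 5) · 4^{1 − 10} = 962598 · 4^{−9} = 962598/262144.
As a reduced fraction: E[X] = 481299/131072 ≈ 3.67202.
Is E[X] < 1? NO.
Since E[X] ≥ 1, the first-moment bound is inconclusive at n = 43; it does NOT by itself certify R_4(5) > 43.

E[X] = 481299/131072 ≈ 3.67202; E[X] ≥ 1; first-moment method inconclusive here.


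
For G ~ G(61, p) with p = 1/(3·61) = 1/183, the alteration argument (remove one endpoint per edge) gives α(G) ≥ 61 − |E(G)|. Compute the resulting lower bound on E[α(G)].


E[|E(G)|] = C(61, 2)·p = 1830 · (1/183) = 10.
E[α(G)] ≥ n − E[|E(G)|] = 61 − 10 = 51.
Numerically: ≈ 51.000.
(This is only a lower bound; the true E[α(G)] may be larger.)

E[α(G)] ≥ 51 ≈ 51.000.


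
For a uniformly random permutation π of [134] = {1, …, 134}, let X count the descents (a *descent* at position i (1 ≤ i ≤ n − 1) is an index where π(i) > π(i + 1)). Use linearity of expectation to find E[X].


Write X = Σ X_I over i = 1, …, 133, with X_I the indicator of one descent.
There are 133 indicators.
For each fixed i, the pair (π(i), π(i+1)) is a uniformly random ordered pair of distinct values from {1, …, 134}; by symmetry P[π(i) > π(i+1)] = 1/2.
By linearity: E[X] = 133 · (1/2) = (134 − 1) · (1/2) = 133/2 ≈ 66.5000.

E[X] = 133/2 = 66.5000.


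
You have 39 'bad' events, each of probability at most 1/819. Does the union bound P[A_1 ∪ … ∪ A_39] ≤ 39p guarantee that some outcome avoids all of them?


Union bound: P[∪_{i=1}^{39} A_i] ≤ Σ_i P[A_i] ≤ 39·p = 39·(1/819) = 1/21.
Numerically: 1/21 ≈ 0.04762.
Is 1/21 < 1? YES.
Since P[∪ A_i] ≤ 1/21 < 1, the complement has P[∩ A_i^c] ≥ 1 − 1/21 = 20/21 > 0, so some outcome avoids every A_i.

39·p = 1/21 ≈ 0.04762; existence CERTIFIED by the union bound.


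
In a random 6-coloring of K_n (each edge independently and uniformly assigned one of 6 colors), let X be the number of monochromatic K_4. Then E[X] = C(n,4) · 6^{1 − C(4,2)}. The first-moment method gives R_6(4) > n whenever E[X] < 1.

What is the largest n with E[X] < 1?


We need C(n, 4) · 6^{1 − 6} < 1, i.e. C(n, 4) < 6^{6 − 1} = 7776.
Check values of n near the boundary:
  n = 19: C(19, 4) = 3876; 3876 < 7776? YES
  n = 20: C(20, 4) = 4845; 4845 < 7776? YES
  n = 21: C(21, 4) = 5985; 5985 < 7776? YES
  n = 22: C(22, 4) = 7315; 7315 < 7776? YES
  n = 23: C(23, 4) = 8855; 8855 < 7776? NO
The largest n with C(n, 4) < 7776 is n = 22 (where E[X] = 7315/7776 ≈ 0.941). Hence R_6(4) > 22, i.e. R_6(4) ≥ 23.

Largest n = 22; hence R_6(4) > 22.


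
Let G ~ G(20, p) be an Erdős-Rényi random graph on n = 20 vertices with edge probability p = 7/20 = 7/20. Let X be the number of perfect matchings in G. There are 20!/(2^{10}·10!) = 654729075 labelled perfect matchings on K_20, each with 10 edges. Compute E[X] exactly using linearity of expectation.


K_20 has 20!/(2^{10}·10!) = 654729075 labelled perfect matchings.
For each such perfect matching H, let X_H = 1 if all 10 edges of H are present in G. Then P[X_H = 1] = p^{10} = (7/20)^{10} = 282475249/10240000000000.
By linearity of expectation: E[X] = Σ_H E[X_H] = 654729075 · p^{10} = 654729075 · 282475249/10240000000000 = 7397790339526587/409600000000.
Numerically: E[X] ≈ 1.81e+04.

E[X] = 654729075 · (7/20)^{10} = 7397790339526587/409600000000 ≈ 1.81e+04.


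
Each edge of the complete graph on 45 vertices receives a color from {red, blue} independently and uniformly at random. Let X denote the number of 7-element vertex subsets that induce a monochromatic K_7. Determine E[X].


Let X = Σ_S X_S over the C(45, 7) = 45379620 subsets S of size 7, where X_S = 1 if the K_7 on S is monochromatic.
For a fixed S, the K_7 on S has C(7, 2) = 21 edges. P[all 21 edges red] = (1/2)^21, and likewise for blue, so P[monochromatic] = 2·(1/2)^21 = 2^{1 − 21} = 1/1048576.
By linearity: E[X] = C(45, 7) · 2^{1 − 21} = 45379620 · 1/1048576 = 11344905/262144.
Numerically: E[X] ≈ 43.27738.

E[X] = C(45,7)·2^(1−C(7,2)) = 11344905/262144 ≈ 43.27738.


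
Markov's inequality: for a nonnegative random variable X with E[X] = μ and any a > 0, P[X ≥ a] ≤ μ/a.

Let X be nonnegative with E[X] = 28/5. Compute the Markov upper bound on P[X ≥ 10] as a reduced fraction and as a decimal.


μ = E[X] = 28/5, a = 10.
Markov: P[X ≥ 10] ≤ μ/a = (28/5)/10 = 14/25.
Numerically: ≈ 0.56000.
(Since a = 10 > μ = 5.60000, the bound 14/25 is < 1 and informative.)

P[X ≥ 10] ≤ 14/25 ≈ 0.56000.


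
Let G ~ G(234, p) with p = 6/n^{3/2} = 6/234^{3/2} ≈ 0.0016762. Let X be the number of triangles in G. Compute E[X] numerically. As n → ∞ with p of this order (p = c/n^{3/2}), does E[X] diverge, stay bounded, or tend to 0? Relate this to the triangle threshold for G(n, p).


Number of potential triangles: C(234, 3) = 2108184.
Each occurs with probability p³ ≈ (0.0016762)³ ≈ 4.7095823e-09.
By linearity: E[X] = C(234, 3)·p³ ≈ 2108184 · 4.7095823e-09 ≈ 0.00993.
Since α = 3/2 > 1, p = c/n^{3/2} = o(1/n) is below the triangle threshold p ~ 1/n. Asymptotically E[X] ~ (c³/6)·n^{3(1−α)} = (6³/6)·n^{-1.5} → 0, so by Markov's inequality G has no triangles w.h.p.

E[X] ≈ 0.00993; in regime p = Θ(1/n^{3/2}) E[X] tends to 0 (below the triangle threshold p ~ 1/n).


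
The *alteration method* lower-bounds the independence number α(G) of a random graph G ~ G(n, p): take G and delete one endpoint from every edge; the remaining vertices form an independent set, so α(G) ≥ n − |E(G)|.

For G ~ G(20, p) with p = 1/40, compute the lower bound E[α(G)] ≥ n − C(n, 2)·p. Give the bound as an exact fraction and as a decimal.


E[|E(G)|] = C(20, 2)·p = 190 · (1/40) = 19/4.
E[α(G)] ≥ n − E[|E(G)|] = 20 − 19/4 = 61/4.
Numerically: ≈ 15.250.
(This is only a lower bound; the true E[α(G)] may be larger.)

E[α(G)] ≥ 61/4 ≈ 15.250.


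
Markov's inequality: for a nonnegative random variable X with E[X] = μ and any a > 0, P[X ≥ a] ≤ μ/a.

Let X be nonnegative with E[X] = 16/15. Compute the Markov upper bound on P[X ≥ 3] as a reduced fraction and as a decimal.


μ = E[X] = 16/15, a = 3.
Markov: P[X ≥ 3] ≤ μ/a = (16/15)/3 = 16/45.
Numerically: ≈ 0.355556.
(Since a = 3 > μ = 1.066667, the bound 16/45 is < 1 and informative.)

P[X ≥ 3] ≤ 16/45 ≈ 0.355556.


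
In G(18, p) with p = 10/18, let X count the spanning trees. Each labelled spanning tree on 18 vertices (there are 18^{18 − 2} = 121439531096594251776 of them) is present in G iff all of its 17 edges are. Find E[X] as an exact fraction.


K_18 has 18^{18 − 2} = 121439531096594251776 labelled spanning trees.
For each such spanning tree H, let X_H = 1 if all 17 edges of H are present in G. Then P[X_H = 1] = p^{17} = (5/9)^{17} = 762939453125/16677181699666569.
By linearity of expectation: E[X] = Σ_H E[X_H] = 121439531096594251776 · p^{17} = 121439531096594251776 · 762939453125/16677181699666569 = 50000000000000000/9.
Numerically: E[X] ≈ 5.5556e+15.

E[X] = 121439531096594251776 · (5/9)^{17} = 50000000000000000/9 ≈ 5.5556e+15.


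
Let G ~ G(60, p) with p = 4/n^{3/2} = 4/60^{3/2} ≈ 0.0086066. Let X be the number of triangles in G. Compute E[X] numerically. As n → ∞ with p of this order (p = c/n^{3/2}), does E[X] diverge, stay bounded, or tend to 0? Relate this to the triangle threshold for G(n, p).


Number of potential triangles: C(60, 3) = 34220.
Each occurs with probability p³ ≈ (0.0086066)³ ≈ 6.3752812e-07.
By linearity: E[X] = C(60, 3)·p³ ≈ 34220 · 6.3752812e-07 ≈ 0.02182.
Since α = 3/2 > 1, p = c/n^{3/2} = o(1/n) is below the triangle threshold p ~ 1/n. Asymptotically E[X] ~ (c³/6)·n^{3(1−α)} = (4³/6)·n^{-1.5} → 0, so by Markov's inequality G has no triangles w.h.p.

E[X] ≈ 0.02182; in regime p = Θ(1/n^{3/2}) E[X] tends to 0 (below the triangle threshold p ~ 1/n).


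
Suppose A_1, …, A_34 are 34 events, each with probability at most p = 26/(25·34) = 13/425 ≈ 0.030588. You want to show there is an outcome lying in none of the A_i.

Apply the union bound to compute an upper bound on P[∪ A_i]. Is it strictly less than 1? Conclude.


Union bound: P[∪_{i=1}^{34} A_i] ≤ Σ_i P[A_i] ≤ 34·p = 34·(13/425) = 26/25.
Numerically: 26/25 ≈ 1.040000.
Is 26/25 < 1? NO.
Since the bound 26/25 is ≥ 1, the union bound is uninformative here; it does NOT by itself certify existence.

34·p = 26/25 ≈ 1.040000; existence NOT certified by the union bound.


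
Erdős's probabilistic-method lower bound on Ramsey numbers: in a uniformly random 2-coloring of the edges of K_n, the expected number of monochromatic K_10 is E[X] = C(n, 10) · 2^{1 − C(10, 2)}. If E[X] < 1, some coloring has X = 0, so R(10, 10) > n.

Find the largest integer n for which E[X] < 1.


We need C(n, 10) · 2^{1 − 45} < 1, i.e. C(n, 10) < 2^{45 − 1} = 17592186044416.
Check values of n near the boundary:
  n = 94: C(94, 10) = 9041256841903; 9041256841903 < 17592186044416? YES
  n = 95: C(95, 10) = 10104934117421; 10104934117421 < 17592186044416? YES
  n = 96: C(96, 10) = 11279926456656; 11279926456656 < 17592186044416? YES
  n = 97: C(97, 10) = 12576469727536; 12576469727536 < 17592186044416? YES
  n = 98: C(98, 10) = 14005614014756; 14005614014756 < 17592186044416? YES
  n = 99: C(99, 10) = 15579278510796; 15579278510796 < 17592186044416? YES
  n = 100: C(100, 10) = 17310309456440; 17310309456440 < 17592186044416? YES
  n = 101: C(101, 10) = 19212541264840; 19212541264840 < 17592186044416? NO
  n = 102: C(102, 10) = 21300860967540; 21300860967540 < 17592186044416? NO
The largest n with C(n, 10) < 17592186044416 is n = 100 (where E[X] = 2163788682055/2199023255552 ≈ 0.9840). Hence R(10, 10) > 100, i.e. R(10, 10) ≥ 101.

Largest n = 100; hence R(10, 10) > 100.


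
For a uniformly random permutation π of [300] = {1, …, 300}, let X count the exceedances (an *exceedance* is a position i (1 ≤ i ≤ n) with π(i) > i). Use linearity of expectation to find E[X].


Write X = Σ_{i=1}^{300} X_i, where X_i = 1_{π(i) > i}.
For each fixed i, π(i) is uniform over {1, …, 300} (marginal of a uniform permutation), so P[π(i) > i] = (n − i)/n. Summing: Σ_{i=1}^{300} (n − i)/n = (0 + 1 + … + 299)/300 = 300(300 − 1)/(2·300) = (300 − 1)/2.
Hence E[X] = Σ_{i=1}^{300} (300 − i)/300 = 299/2 ≈ 149.500.

E[X] = 299/2 = 149.500.


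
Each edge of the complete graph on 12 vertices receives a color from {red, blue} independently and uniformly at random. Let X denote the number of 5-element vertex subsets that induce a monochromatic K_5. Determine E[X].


Let X = Σ_S X_S over the C(12, 5) = 792 subsets S of size 5, where X_S = 1 if the K_5 on S is monochromatic.
For a fixed S, the K_5 on S has C(5, 2) = 10 edges. P[all 10 edges red] = (1/2)^10, and likewise for blue, so P[monochromatic] = 2·(1/2)^10 = 2^{1 − 10} = 1/512.
By linearity: E[X] = C(12, 5) · 2^{1 − 10} = 792 · 1/512 = 99/64.
Numerically: E[X] ≈ 1.546875.

E[X] = C(12,5)·2^(1−C(5,2)) = 99/64 ≈ 1.546875.


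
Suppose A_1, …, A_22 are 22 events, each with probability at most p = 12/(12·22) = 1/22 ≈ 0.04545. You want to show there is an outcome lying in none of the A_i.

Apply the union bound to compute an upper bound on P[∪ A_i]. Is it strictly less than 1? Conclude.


Union bound: P[∪_{i=1}^{22} A_i] ≤ Σ_i P[A_i] ≤ 22·p = 22·(1/22) = 1.
Numerically: 1 ≈ 1.00000.
Is 1 < 1? NO.
Since the bound 1 is ≥ 1, the union bound is uninformative here; it does NOT by itself certify existence.

22·p = 1 ≈ 1.00000; existence NOT certified by the union bound.


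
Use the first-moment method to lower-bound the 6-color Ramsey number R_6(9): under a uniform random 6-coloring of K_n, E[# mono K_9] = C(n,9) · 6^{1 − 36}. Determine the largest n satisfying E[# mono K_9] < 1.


We need C(n, 9) · 6^{1 − 36} < 1, i.e. C(n, 9) < 6^{36 − 1} = 1719070799748422591028658176.
Check values of n near the boundary:
  n = 4405: C(4405, 9) = 1706862792900636302463627150; 1706862792900636302463627150 < 1719070799748422591028658176? YES
  n = 4406: C(4406, 9) = 1710356485221788389505285700; 1710356485221788389505285700 < 1719070799748422591028658176? YES
  n = 4407: C(4407, 9) = 1713856532599459170657070050; 1713856532599459170657070050 < 1719070799748422591028658176? YES
  n = 4408: C(4408, 9) = 1717362945146264156457459600; 1717362945146264156457459600 < 1719070799748422591028658176? YES
  n = 4409: C(4409, 9) = 1720875732988608787686577131; 1720875732988608787686577131 < 1719070799748422591028658176? NO
The largest n with C(n, 9) < 1719070799748422591028658176 is n = 4408 (where E[X] = 35778394690547169926197075/35813974994758803979763712 ≈ 0.99901). Hence R_6(9) > 4408, i.e. R_6(9) ≥ 4409.

Largest n = 4408; hence R_6(9) > 4408.


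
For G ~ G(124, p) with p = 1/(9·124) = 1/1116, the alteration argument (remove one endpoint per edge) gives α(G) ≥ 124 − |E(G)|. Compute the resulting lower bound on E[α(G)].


E[|E(G)|] = C(124, 2)·p = 7626 · (1/1116) = 41/6.
E[α(G)] ≥ n − E[|E(G)|] = 124 − 41/6 = 703/6.
Numerically: ≈ 117.16667.
(This is only a lower bound; the true E[α(G)] may be larger.)

E[α(G)] ≥ 703/6 ≈ 117.16667.


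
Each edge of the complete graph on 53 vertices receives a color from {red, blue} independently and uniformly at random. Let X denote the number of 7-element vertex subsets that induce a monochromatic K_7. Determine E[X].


Let X = Σ_S X_S over the C(53, 7) = 154143080 subsets S of size 7, where X_S = 1 if the K_7 on S is monochromatic.
For a fixed S, the K_7 on S has C(7, 2) = 21 edges. P[all 21 edges red] = (1/2)^21, and likewise for blue, so P[monochromatic] = 2·(1/2)^21 = 2^{1 − 21} = 1/1048576.
By linearity of expectation: E[X] = C(53, 7) · 2^{1 − 21} = 154143080 · 1/1048576 = 19267885/131072.
Numerically: E[X] ≈ 147.002.

E[X] = C(53,7)·2^(1−C(7,2)) = 19267885/131072 ≈ 147.002.


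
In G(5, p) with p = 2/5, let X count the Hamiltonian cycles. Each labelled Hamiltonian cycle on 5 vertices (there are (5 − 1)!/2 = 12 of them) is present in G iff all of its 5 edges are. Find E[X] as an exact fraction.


K_5 has (5 − 1)!/2 = 12 labelled Hamiltonian cycles.
For each such Hamiltonian cycle H, let X_H = 1 if all 5 edges of H are present in G. Then P[X_H = 1] = p^{5} = (2/5)^{5} = 32/3125.
By linearity: E[X] = Σ_H E[X_H] = 12 · p^{5} = 12 · 32/3125 = 384/3125.
Numerically: E[X] ≈ 0.123.

E[X] = 12 · (2/5)^{5} = 384/3125 ≈ 0.123.


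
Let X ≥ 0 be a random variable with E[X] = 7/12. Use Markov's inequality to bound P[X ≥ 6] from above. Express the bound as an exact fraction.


μ = E[X] = 7/12, a = 6.
Markov: P[X ≥ 6] ≤ μ/a = (7/12)/6 = 7/72.
Numerically: ≈ 0.0972.
(Since a = 6 > μ = 0.5833, the bound 7/72 is < 1 and informative.)

P[X ≥ 6] ≤ 7/72 ≈ 0.0972.


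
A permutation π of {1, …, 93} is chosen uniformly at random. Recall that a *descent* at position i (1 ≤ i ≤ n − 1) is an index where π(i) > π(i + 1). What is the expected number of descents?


Write X = Σ X_I over i = 1, …, 92, with X_I the indicator of one descent.
There are 92 indicators.
For each fixed i, the pair (π(i), π(i+1)) is a uniformly random ordered pair of distinct values from {1, …, 93}; by symmetry P[π(i) > π(i+1)] = 1/2.
By linearity: E[X] = 92 · (1/2) = (93 − 1) · (1/2) = 46 ≈ 46.000000.

E[X] = 46 = 46.000000.


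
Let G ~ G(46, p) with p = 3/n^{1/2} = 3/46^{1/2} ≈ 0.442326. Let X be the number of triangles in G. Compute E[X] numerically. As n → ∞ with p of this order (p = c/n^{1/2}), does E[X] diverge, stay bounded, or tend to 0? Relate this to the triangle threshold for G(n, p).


Number of potential triangles: C(46, 3) = 15180.
Each occurs with probability p³ ≈ (0.442326)³ ≈ 8.65420177e-02.
By linearity: E[X] = C(46, 3)·p³ ≈ 15180 · 8.65420177e-02 ≈ 1313.707829.
Since α = 1/2 < 1, p = c/n^{1/2} ≫ 1/n is above the triangle threshold p ~ 1/n. Asymptotically E[X] ~ (c³/6)·n^{3(1−α)} = (3³/6)·n^{1.5} → ∞; triangles are abundant w.h.p.

E[X] ≈ 1313.707829; in regime p = Θ(1/n^{1/2}) E[X] diverges (above the triangle threshold p ~ 1/n).


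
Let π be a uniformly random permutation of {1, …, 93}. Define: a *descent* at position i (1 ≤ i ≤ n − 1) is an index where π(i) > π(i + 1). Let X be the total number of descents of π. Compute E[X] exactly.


Write X = Σ X_I over i = 1, …, 92, with X_I the indicator of one descent.
There are 92 indicators.
For each fixed i, the pair (π(i), π(i+1)) is a uniformly random ordered pair of distinct values from {1, …, 93}; by symmetry P[π(i) > π(i+1)] = 1/2.
By linearity: E[X] = 92 · (1/2) = (93 − 1) · (1/2) = 46 ≈ 46.0000.

E[X] = 46 = 46.0000.


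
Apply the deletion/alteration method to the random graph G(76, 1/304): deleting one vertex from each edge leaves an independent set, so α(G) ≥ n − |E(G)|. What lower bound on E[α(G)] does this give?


E[|E(G)|] = C(76, 2)·p = 2850 · (1/304) = 75/8.
E[α(G)] ≥ n − E[|E(G)|] = 76 − 75/8 = 533/8.
Numerically: ≈ 66.62500.
(This is only a lower bound; the true E[α(G)] may be larger.)

E[α(G)] ≥ 533/8 ≈ 66.62500.


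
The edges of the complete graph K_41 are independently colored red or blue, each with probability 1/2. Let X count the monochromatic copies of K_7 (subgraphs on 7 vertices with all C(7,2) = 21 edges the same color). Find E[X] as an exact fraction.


Let X = Σ_S X_S over the C(41, 7) = 22481940 subsets S of size 7, where X_S = 1 if the K_7 on S is monochromatic.
For a fixed S, the K_7 on S has C(7, 2) = 21 edges. P[all 21 edges red] = (1/2)^21, and likewise for blue, so P[monochromatic] = 2·(1/2)^21 = 2^{1 − 21} = 1/1048576.
By linearity of expectation: E[X] = C(41, 7) · 2^{1 − 21} = 22481940 · 1/1048576 = 5620485/262144.
Numerically: E[X] ≈ 21.44045.

E[X] = C(41,7)·2^(1−C(7,2)) = 5620485/262144 ≈ 21.44045.


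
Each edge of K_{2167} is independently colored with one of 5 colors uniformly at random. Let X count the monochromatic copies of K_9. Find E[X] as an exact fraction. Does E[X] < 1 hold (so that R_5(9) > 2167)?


E[X] = C(2167, 9) · 5^{1 − 36} = 2855899084841489792706810 · 5^{−35} = 2855899084841489792706810/2910383045673370361328125.
As a reduced fraction: E[X] = 571179816968297958541362/582076609134674072265625 ≈ 0.981279.
Is E[X] < 1? YES.
Since E[X] < 1, there exists a 5-coloring of K_{2167} with no monochromatic K_9; hence R_5(9) > 2167.

E[X] = 571179816968297958541362/582076609134674072265625 ≈ 0.981279; E[X] < 1, so R_5(9) > 2167.


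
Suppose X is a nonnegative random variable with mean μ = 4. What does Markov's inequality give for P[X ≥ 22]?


μ = E[X] = 4, a = 22.
Markov: P[X ≥ 22] ≤ μ/a = (4)/22 = 2/11.
Numerically: ≈ 0.18182.
(Since a = 22 > μ = 4.00000, the bound 2/11 is < 1 and informative.)

P[X ≥ 22] ≤ 2/11 ≈ 0.18182.


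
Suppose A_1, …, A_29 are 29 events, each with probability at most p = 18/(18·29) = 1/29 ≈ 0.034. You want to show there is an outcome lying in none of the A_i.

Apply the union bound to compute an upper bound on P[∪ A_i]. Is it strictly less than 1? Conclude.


Union bound: P[∪_{i=1}^{29} A_i] ≤ Σ_i P[A_i] ≤ 29·p = 29·(1/29) = 1.
Numerically: 1 ≈ 1.000.
Is 1 < 1? NO.
Since the bound 1 is ≥ 1, the union bound is uninformative here; it does NOT by itself certify existence.

29·p = 1 ≈ 1.000; existence NOT certified by the union bound.


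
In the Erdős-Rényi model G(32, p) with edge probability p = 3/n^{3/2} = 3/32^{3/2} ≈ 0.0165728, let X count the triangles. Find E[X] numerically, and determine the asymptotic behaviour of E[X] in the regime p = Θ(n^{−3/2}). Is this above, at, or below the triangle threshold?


Number of potential triangles: C(32, 3) = 4960.
Each occurs with probability p³ ≈ (0.0165728)³ ≈ 4.55185964e-06.
By linearity: E[X] = C(32, 3)·p³ ≈ 4960 · 4.55185964e-06 ≈ 0.022577.
Since α = 3/2 > 1, p = c/n^{3/2} = o(1/n) is below the triangle threshold p ~ 1/n. Asymptotically E[X] ~ (c³/6)·n^{3(1−α)} = (3³/6)·n^{-1.5} → 0, so by Markov's inequality G has no triangles w.h.p.

E[X] ≈ 0.022577; in regime p = Θ(1/n^{3/2}) E[X] tends to 0 (below the triangle threshold p ~ 1/n).


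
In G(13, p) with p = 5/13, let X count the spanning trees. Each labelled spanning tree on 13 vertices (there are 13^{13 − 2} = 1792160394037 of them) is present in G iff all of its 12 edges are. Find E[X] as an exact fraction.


K_13 has 13^{13 − 2} = 1792160394037 labelled spanning trees.
For each such spanning tree H, let X_H = 1 if all 12 edges of H are present in G. Then P[X_H = 1] = p^{12} = (5/13)^{12} = 244140625/23298085122481.
By linearity: E[X] = Σ_H E[X_H] = 1792160394037 · p^{12} = 1792160394037 · 244140625/23298085122481 = 244140625/13.
Numerically: E[X] ≈ 1.878e+07.

E[X] = 1792160394037 · (5/13)^{12} = 244140625/13 ≈ 1.878e+07.


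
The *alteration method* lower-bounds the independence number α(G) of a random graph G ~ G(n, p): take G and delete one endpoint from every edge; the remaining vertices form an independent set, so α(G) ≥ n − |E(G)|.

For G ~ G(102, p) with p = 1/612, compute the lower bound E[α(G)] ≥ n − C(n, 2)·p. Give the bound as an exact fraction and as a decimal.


E[|E(G)|] = C(102, 2)·p = 5151 · (1/612) = 101/12.
E[α(G)] ≥ n − E[|E(G)|] = 102 − 101/12 = 1123/12.
Numerically: ≈ 93.583.
(This is only a lower bound; the true E[α(G)] may be larger.)

E[α(G)] ≥ 1123/12 ≈ 93.583.


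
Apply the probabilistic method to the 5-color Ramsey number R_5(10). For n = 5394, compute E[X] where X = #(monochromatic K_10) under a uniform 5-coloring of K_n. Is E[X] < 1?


E[X] = C(5394, 10) · 5^{1 − 45} = 5697982524930156243149785372878 · 5^{−44} = 5697982524930156243149785372878/5684341886080801486968994140625.
As a reduced fraction: E[X] = 5697982524930156243149785372878/5684341886080801486968994140625 ≈ 1.0024.
Is E[X] < 1? NO.
Since E[X] ≥ 1, the first-moment bound is inconclusive at n = 5394; it does NOT by itself certify R_5(10) > 5394.

E[X] = 5697982524930156243149785372878/5684341886080801486968994140625 ≈ 1.0024; E[X] ≥ 1; first-moment method inconclusive here.


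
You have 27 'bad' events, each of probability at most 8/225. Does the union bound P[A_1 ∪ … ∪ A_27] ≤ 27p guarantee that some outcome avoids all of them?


Union bound: P[∪_{i=1}^{27} A_i] ≤ Σ_i P[A_i] ≤ 27·p = 27·(8/225) = 24/25.
Numerically: 24/25 ≈ 0.9600.
Is 24/25 < 1? YES.
Since P[∪ A_i] ≤ 24/25 < 1, the complement has P[∩ A_i^c] ≥ 1 − 24/25 = 1/25 > 0, so some outcome avoids every A_i.

27·p = 24/25 ≈ 0.9600; existence CERTIFIED by the union bound.


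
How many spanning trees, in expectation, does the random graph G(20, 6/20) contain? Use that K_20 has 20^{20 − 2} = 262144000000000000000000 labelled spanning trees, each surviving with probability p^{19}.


K_20 has 20^{20 − 2} = 262144000000000000000000 labelled spanning trees.
For each such spanning tree H, let X_H = 1 if all 19 edges of H are present in G. Then P[X_H = 1] = p^{19} = (3/10)^{19} = 1162261467/10000000000000000000.
By linearity of expectation: E[X] = Σ_H E[X_H] = 262144000000000000000000 · p^{19} = 262144000000000000000000 · 1162261467/10000000000000000000 = 152339935002624/5.
Numerically: E[X] ≈ 3.0468e+13.

E[X] = 262144000000000000000000 · (3/10)^{19} = 152339935002624/5 ≈ 3.0468e+13.


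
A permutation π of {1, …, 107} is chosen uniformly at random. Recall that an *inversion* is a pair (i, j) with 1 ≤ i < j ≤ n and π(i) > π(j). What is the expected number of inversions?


Write X = Σ X_I over the C(107, 2) = 5671 pairs i < j, with X_I the indicator of one inversion.
There are 5671 indicators.
For each fixed pair i < j, the values π(i) and π(j) are two distinct elements of {1, …, 107} in uniformly random order; by symmetry P[π(i) > π(j)] = 1/2.
By linearity: E[X] = 5671 · (1/2) = C(107, 2) · (1/2) = 5671/2 = 5671/2 ≈ 2835.500.

E[X] = 5671/2 = 2835.500.


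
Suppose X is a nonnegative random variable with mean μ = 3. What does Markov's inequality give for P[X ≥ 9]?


μ = E[X] = 3, a = 9.
Markov: P[X ≥ 9] ≤ μ/a = (3)/9 = 1/3.
Numerically: ≈ 0.33333.
(Since a = 9 > μ = 3.00000, the bound 1/3 is < 1 and informative.)

P[X ≥ 9] ≤ 1/3 ≈ 0.33333.


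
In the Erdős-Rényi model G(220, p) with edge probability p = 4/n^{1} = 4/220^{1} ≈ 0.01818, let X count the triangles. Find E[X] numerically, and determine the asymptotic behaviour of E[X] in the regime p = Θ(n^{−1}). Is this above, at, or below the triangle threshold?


Number of potential triangles: C(220, 3) = 1750540.
Each occurs with probability p³ ≈ (0.01818)³ ≈ 6.010518e-06.
By linearity: E[X] = C(220, 3)·p³ ≈ 1750540 · 6.010518e-06 ≈ 10.5217.
Here α = 1, so p = 4/n is exactly at the triangle threshold p ~ 1/n. Asymptotically E[X] → c³/6 = 4³/6 = 32/3 ≈ 10.6667, a bounded constant. In this regime the triangle count is asymptotically Poisson(c³/6).

E[X] ≈ 10.5217; in regime p = Θ(1/n^{1}) E[X] stays bounded (at the triangle threshold p ~ 1/n).


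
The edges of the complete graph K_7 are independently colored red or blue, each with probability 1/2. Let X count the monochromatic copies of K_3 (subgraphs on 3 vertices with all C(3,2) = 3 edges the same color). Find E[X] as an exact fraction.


Let X = Σ_S X_S over the C(7, 3) = 35 subsets S of size 3, where X_S = 1 if the K_3 on S is monochromatic.
For a fixed S, the K_3 on S has C(3, 2) = 3 edges. P[all 3 edges red] = (1/2)^3, and likewise for blue, so P[monochromatic] = 2·(1/2)^3 = 2^{1 − 3} = 1/4.
By linearity: E[X] = C(7, 3) · 2^{1 − 3} = 35 · 1/4 = 35/4.
Numerically: E[X] ≈ 8.75000.

E[X] = C(7,3)·2^(1−C(3,2)) = 35/4 ≈ 8.75000.


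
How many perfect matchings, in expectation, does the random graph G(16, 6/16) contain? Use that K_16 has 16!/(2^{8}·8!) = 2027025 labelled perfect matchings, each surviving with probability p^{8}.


K_16 has 16!/(2^{8}·8!) = 2027025 labelled perfect matchings.
For each such perfect matching H, let X_H = 1 if all 8 edges of H are present in G. Then P[X_H = 1] = p^{8} = (3/8)^{8} = 6561/16777216.
Summing the indicators: E[X] = Σ_H E[X_H] = 2027025 · p^{8} = 2027025 · 6561/16777216 = 13299311025/16777216.
Numerically: E[X] ≈ 792.7.

E[X] = 2027025 · (3/8)^{8} = 13299311025/16777216 ≈ 792.7.


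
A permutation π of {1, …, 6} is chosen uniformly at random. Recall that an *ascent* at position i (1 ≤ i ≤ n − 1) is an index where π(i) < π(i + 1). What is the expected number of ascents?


Write X = Σ X_I over i = 1, …, 5, with X_I the indicator of one ascent.
There are 5 indicators.
For each fixed i, the pair (π(i), π(i+1)) is a uniformly random ordered pair of distinct values from {1, …, 6}; by symmetry P[π(i) < π(i+1)] = 1/2.
By linearity: E[X] = 5 · (1/2) = (6 − 1) · (1/2) = 5/2 ≈ 2.500.

E[X] = 5/2 = 2.500.


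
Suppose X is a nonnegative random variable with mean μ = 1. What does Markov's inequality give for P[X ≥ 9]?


μ = E[X] = 1, a = 9.
Markov: P[X ≥ 9] ≤ μ/a = (1)/9 = 1/9.
Numerically: ≈ 0.111.
(Since a = 9 > μ = 1.000, the bound 1/9 is < 1 and informative.)

P[X ≥ 9] ≤ 1/9 ≈ 0.111.


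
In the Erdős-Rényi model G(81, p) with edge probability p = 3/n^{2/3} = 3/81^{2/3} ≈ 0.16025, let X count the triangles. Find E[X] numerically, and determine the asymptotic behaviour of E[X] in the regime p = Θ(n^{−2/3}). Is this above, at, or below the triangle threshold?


Number of potential triangles: C(81, 3) = 85320.
Each occurs with probability p³ ≈ (0.16025)³ ≈ 4.11522634e-03.
By linearity: E[X] = C(81, 3)·p³ ≈ 85320 · 4.11522634e-03 ≈ 351.111111.
Since α = 2/3 < 1, p = c/n^{2/3} ≫ 1/n is above the triangle threshold p ~ 1/n. Asymptotically E[X] ~ (c³/6)·n^{3(1−α)} = (3³/6)·n^{1} → ∞; triangles are abundant w.h.p.

E[X] ≈ 351.111111; in regime p = Θ(1/n^{2/3}) E[X] diverges (above the triangle threshold p ~ 1/n).


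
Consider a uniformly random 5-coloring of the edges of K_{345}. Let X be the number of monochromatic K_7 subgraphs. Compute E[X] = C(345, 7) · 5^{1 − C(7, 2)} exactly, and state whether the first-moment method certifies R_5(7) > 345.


E[X] = C(345, 7) · 5^{1 − 21} = 108567596033820 · 5^{−20} = 108567596033820/95367431640625.
As a reduced fraction: E[X] = 21713519206764/19073486328125 ≈ 1.138414.
Is E[X] < 1? NO.
Since E[X] ≥ 1, the first-moment bound is inconclusive at n = 345; it does NOT by itself certify R_5(7) > 345.

E[X] = 21713519206764/19073486328125 ≈ 1.138414; E[X] ≥ 1; first-moment method inconclusive here.


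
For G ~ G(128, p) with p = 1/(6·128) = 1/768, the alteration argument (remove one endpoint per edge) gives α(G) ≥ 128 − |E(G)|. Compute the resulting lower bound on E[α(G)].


E[|E(G)|] = C(128, 2)·p = 8128 · (1/768) = 127/12.
E[α(G)] ≥ n − E[|E(G)|] = 128 − 127/12 = 1409/12.
Numerically: ≈ 117.4167.
(This is only a lower bound; the true E[α(G)] may be larger.)

E[α(G)] ≥ 1409/12 ≈ 117.4167.


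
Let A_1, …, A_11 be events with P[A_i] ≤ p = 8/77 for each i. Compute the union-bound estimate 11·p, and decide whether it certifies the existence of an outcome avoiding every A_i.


Union bound: P[∪_{i=1}^{11} A_i] ≤ Σ_i P[A_i] ≤ 11·p = 11·(8/77) = 8/7.
Numerically: 8/7 ≈ 1.142857.
Is 8/7 < 1? NO.
Since the bound 8/7 is ≥ 1, the union bound is uninformative here; it does NOT by itself certify existence.

11·p = 8/7 ≈ 1.142857; existence NOT certified by the union bound.


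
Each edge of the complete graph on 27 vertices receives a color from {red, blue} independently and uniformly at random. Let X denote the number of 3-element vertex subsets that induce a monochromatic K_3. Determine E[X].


Let X = Σ_S X_S over the C(27, 3) = 2925 subsets S of size 3, where X_S = 1 if the K_3 on S is monochromatic.
For a fixed S, the K_3 on S has C(3, 2) = 3 edges. P[all 3 edges red] = (1/2)^3, and likewise for blue, so P[monochromatic] = 2·(1/2)^3 = 2^{1 − 3} = 1/4.
By linearity of expectation: E[X] = C(27, 3) · 2^{1 − 3} = 2925 · 1/4 = 2925/4.
Numerically: E[X] ≈ 731.250000.

E[X] = C(27,3)·2^(1−C(3,2)) = 2925/4 ≈ 731.250000.


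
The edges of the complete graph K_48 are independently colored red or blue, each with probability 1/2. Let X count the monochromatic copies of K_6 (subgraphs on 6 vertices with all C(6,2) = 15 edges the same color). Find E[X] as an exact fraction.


Let X = Σ_S X_S over the C(48, 6) = 12271512 subsets S of size 6, where X_S = 1 if the K_6 on S is monochromatic.
For a fixed S, the K_6 on S has C(6, 2) = 15 edges. P[all 15 edges red] = (1/2)^15, and likewise for blue, so P[monochromatic] = 2·(1/2)^15 = 2^{1 − 15} = 1/16384.
By linearity: E[X] = C(48, 6) · 2^{1 − 15} = 12271512 · 1/16384 = 1533939/2048.
Numerically: E[X] ≈ 748.9937.

E[X] = C(48,6)·2^(1−C(6,2)) = 1533939/2048 ≈ 748.9937.


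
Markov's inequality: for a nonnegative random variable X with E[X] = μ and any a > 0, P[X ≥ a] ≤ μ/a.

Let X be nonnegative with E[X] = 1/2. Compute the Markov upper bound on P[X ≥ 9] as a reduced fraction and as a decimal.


μ = E[X] = 1/2, a = 9.
Markov: P[X ≥ 9] ≤ μ/a = (1/2)/9 = 1/18.
Numerically: ≈ 0.055556.
(Since a = 9 > μ = 0.500000, the bound 1/18 is < 1 and informative.)

P[X ≥ 9] ≤ 1/18 ≈ 0.055556.


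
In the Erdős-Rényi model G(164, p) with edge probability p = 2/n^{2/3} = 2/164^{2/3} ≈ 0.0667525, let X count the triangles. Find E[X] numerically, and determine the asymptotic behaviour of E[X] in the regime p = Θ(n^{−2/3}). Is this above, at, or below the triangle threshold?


Number of potential triangles: C(164, 3) = 721764.
Each occurs with probability p³ ≈ (0.0667525)³ ≈ 2.97441999e-04.
By linearity: E[X] = C(164, 3)·p³ ≈ 721764 · 2.97441999e-04 ≈ 214.682927.
Since α = 2/3 < 1, p = c/n^{2/3} ≫ 1/n is above the triangle threshold p ~ 1/n. Asymptotically E[X] ~ (c³/6)·n^{3(1−α)} = (2³/6)·n^{1} → ∞; triangles are abundant w.h.p.

E[X] ≈ 214.682927; in regime p = Θ(1/n^{2/3}) E[X] diverges (above the triangle threshold p ~ 1/n).


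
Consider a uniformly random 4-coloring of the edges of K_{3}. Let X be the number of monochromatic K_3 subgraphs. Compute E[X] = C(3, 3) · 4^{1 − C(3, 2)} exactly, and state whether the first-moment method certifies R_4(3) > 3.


E[X] = C(3, 3) · 4^{1 − 3} = 1 · 4^{−2} = 1/16.
As a reduced fraction: E[X] = 1/16 ≈ 0.0625000.
Is E[X] < 1? YES.
Since E[X] < 1, there exists a 4-coloring of K_{3} with no monochromatic K_3; hence R_4(3) > 3.

E[X] = 1/16 ≈ 0.0625000; E[X] < 1, so R_4(3) > 3.


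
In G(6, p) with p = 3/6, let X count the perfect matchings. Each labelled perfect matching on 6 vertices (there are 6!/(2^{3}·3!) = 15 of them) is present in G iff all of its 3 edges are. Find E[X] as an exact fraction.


K_6 has 6!/(2^{3}·3!) = 15 labelled perfect matchings.
For each such perfect matching H, let X_H = 1 if all 3 edges of H are present in G. Then P[X_H = 1] = p^{3} = (1/2)^{3} = 1/8.
Summing the indicators: E[X] = Σ_H E[X_H] = 15 · p^{3} = 15 · 1/8 = 15/8.
Numerically: E[X] ≈ 1.88.

E[X] = 15 · (1/2)^{3} = 15/8 ≈ 1.88.


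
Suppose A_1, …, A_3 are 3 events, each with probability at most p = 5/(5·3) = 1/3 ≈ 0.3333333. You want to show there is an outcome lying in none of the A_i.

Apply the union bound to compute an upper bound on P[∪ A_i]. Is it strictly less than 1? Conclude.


Union bound: P[∪_{i=1}^{3} A_i] ≤ Σ_i P[A_i] ≤ 3·p = 3·(1/3) = 1.
Numerically: 1 ≈ 1.0000000.
Is 1 < 1? NO.
Since the bound 1 is ≥ 1, the union bound is uninformative here; it does NOT by itself certify existence.

3·p = 1 ≈ 1.0000000; existence NOT certified by the union bound.


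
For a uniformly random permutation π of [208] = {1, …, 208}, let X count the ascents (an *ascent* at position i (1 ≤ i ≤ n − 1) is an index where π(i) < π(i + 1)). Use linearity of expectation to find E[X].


Write X = Σ X_I over i = 1, …, 207, with X_I the indicator of one ascent.
There are 207 indicators.
For each fixed i, the pair (π(i), π(i+1)) is a uniformly random ordered pair of distinct values from {1, …, 208}; by symmetry P[π(i) < π(i+1)] = 1/2.
By linearity: E[X] = 207 · (1/2) = (208 − 1) · (1/2) = 207/2 ≈ 103.5000.

E[X] = 207/2 = 103.5000.


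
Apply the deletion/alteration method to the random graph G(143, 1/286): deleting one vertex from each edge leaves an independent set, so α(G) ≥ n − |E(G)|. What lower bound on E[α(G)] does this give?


E[|E(G)|] = C(143, 2)·p = 10153 · (1/286) = 71/2.
E[α(G)] ≥ n − E[|E(G)|] = 143 − 71/2 = 215/2.
Numerically: ≈ 107.50000.
(This is only a lower bound; the true E[α(G)] may be larger.)

E[α(G)] ≥ 215/2 ≈ 107.50000.


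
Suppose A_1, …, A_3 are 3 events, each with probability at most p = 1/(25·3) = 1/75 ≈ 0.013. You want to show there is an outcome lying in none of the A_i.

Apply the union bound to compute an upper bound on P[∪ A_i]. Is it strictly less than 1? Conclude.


Union bound: P[∪_{i=1}^{3} A_i] ≤ Σ_i P[A_i] ≤ 3·p = 3·(1/75) = 1/25.
Numerically: 1/25 ≈ 0.040.
Is 1/25 < 1? YES.
Since P[∪ A_i] ≤ 1/25 < 1, the complement has P[∩ A_i^c] ≥ 1 − 1/25 = 24/25 > 0, so some outcome avoids every A_i.

3·p = 1/25 ≈ 0.040; existence CERTIFIED by the union bound.


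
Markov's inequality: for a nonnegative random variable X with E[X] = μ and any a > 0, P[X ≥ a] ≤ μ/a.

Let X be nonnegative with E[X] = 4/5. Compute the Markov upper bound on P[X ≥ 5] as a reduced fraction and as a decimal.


μ = E[X] = 4/5, a = 5.
Markov: P[X ≥ 5] ≤ μ/a = (4/5)/5 = 4/25.
Numerically: ≈ 0.160000.
(Since a = 5 > μ = 0.800000, the bound 4/25 is < 1 and informative.)

P[X ≥ 5] ≤ 4/25 ≈ 0.160000.
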